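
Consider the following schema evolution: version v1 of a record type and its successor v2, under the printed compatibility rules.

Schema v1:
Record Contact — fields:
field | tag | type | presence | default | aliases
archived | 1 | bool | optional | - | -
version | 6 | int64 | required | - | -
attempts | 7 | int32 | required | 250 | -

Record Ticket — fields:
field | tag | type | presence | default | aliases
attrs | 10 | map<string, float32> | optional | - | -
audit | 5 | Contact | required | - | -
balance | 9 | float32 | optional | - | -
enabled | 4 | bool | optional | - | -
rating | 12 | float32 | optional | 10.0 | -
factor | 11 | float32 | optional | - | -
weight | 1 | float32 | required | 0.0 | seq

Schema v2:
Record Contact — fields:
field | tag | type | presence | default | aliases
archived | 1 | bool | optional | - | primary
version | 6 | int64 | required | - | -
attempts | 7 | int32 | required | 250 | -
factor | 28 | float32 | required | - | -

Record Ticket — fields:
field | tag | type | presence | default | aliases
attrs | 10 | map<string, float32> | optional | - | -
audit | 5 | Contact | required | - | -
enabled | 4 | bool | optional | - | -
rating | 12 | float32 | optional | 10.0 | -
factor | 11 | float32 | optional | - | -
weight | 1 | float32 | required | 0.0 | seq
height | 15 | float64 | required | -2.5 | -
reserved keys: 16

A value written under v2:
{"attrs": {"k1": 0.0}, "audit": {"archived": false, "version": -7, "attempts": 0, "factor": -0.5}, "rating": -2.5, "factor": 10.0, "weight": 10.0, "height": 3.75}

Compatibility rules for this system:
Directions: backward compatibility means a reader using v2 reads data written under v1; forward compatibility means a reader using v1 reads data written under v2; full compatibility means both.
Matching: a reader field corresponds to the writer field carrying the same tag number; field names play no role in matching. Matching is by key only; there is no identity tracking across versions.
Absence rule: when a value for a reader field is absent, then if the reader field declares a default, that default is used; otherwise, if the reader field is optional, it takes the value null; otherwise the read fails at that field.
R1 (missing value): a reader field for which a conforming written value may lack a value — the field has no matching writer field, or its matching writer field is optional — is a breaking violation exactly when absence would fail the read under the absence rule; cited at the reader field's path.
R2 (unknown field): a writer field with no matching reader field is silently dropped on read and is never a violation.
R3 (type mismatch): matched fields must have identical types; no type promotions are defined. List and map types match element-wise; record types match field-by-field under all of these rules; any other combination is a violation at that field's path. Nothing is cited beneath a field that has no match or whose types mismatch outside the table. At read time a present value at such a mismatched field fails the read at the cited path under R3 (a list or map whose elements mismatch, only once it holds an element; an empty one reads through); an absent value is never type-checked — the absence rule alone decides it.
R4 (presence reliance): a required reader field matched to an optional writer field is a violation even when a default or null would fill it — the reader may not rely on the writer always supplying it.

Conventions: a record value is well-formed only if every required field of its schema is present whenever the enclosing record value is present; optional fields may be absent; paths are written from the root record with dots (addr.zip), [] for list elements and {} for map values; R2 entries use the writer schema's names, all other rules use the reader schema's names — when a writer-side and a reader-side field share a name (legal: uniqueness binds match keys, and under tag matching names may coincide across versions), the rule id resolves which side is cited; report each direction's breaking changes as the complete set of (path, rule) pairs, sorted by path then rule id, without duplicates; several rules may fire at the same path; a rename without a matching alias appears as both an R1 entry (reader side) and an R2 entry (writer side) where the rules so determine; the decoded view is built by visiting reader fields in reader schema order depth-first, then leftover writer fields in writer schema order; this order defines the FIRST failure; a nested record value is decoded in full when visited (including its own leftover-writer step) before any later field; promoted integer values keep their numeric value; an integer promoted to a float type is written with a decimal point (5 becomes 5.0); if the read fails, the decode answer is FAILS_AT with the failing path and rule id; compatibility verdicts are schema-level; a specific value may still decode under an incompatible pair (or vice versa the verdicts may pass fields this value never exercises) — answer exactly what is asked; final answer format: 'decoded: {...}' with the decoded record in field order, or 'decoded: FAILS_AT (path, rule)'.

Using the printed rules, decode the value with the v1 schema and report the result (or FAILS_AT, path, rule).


decoded: {"attrs": {"k1": 0.0}, "audit": {"archived": false, "version": -7, "attempts": 0}, "balance": null, "enabled": null, "rating": -2.5, "factor": 10.0, "weight": 10.0}

the writer's type comes first in each Ticket pair
migrating the Ticket value to v1:
  attrs := {"k1": 0.0}
  audit.archived := false
  audit.version := -7
  audit.attempts := 0
  writer audit.factor: unmatched, discarded
  balance := null (not supplied -> null)
  enabled := null (not supplied -> null)
  rating := -2.5
  factor := 10.0
  weight := 10.0
  writer height: unmatched, discarded
  => decoded: {"attrs": {"k1": 0.0}, "audit": {"archived": false, "version": -7, "attempts": 0}, "balance": null, "enabled": null, "rating": -2.5, "factor": 10.0, "weight": 10.0}
the rest of the Ticket diff is inert for this question:
  added field factor to record Contact: required float32, tag 28 (in v2 it sits last) -> schema-level compatibility only; this Ticket value's decode is unchanged
  removed field balance from record Ticket -> fires no rule on Ticket under this dialect and leaves the result unchanged
  added field height to record Ticket: required float64, tag 15, default -2.5 (in v2 it sits last) -> fires no rule on Ticket under this dialect and leaves the result unchanged


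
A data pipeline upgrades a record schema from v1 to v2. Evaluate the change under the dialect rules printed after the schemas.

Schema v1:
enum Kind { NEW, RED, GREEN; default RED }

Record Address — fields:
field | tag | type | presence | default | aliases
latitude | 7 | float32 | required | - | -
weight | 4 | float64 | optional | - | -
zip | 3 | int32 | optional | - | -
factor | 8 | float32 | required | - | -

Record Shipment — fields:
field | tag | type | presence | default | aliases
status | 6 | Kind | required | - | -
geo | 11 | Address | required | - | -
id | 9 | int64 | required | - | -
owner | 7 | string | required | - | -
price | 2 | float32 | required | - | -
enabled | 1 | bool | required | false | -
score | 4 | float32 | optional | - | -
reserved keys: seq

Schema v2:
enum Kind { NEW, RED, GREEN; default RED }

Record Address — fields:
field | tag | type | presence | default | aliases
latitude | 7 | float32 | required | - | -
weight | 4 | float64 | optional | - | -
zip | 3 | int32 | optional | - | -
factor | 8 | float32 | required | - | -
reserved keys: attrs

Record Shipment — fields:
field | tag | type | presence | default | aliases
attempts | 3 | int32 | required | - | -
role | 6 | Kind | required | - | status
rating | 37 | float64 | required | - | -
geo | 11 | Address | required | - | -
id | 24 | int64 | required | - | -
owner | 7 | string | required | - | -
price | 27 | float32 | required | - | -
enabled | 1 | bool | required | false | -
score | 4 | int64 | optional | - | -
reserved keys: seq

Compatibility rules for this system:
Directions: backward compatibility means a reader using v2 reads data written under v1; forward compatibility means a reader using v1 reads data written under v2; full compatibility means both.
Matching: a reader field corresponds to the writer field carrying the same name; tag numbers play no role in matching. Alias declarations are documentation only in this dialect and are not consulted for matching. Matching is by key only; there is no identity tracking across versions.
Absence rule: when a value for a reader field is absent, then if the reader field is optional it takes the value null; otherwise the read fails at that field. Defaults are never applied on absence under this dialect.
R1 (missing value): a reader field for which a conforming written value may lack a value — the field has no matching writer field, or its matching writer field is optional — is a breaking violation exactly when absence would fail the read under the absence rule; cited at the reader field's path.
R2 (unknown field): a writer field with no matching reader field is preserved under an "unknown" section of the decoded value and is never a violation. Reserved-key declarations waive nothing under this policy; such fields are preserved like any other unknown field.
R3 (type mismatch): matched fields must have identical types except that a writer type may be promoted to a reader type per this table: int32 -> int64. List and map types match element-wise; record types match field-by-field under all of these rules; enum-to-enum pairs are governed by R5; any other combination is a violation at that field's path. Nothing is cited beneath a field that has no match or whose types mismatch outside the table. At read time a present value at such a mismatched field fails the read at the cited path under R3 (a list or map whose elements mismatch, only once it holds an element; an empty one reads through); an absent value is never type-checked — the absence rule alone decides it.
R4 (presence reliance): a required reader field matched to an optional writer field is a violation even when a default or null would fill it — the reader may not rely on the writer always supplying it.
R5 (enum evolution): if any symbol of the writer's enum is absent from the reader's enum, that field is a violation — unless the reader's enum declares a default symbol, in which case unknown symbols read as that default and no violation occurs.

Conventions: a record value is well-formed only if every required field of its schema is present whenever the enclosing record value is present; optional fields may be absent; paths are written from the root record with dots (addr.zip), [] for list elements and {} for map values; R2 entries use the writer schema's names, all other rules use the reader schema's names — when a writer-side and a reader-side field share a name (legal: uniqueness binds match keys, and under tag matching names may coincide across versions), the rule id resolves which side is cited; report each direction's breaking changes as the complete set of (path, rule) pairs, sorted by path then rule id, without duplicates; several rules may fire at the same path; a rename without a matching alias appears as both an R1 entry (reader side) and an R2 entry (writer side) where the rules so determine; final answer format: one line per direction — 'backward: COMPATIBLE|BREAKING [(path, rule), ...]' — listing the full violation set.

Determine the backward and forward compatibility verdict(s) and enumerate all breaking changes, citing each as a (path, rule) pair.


in Shipment below, arrows point writer -> reader
backward on Shipment — v2 reading data written by v1:
  attempts: no writer match
  role: no writer match
  rating: no writer match
  Address -> Address, writer required: geo aligns to geo
  int64 -> int64, writer required: id aligns to id
  string -> string, writer required: owner aligns to owner
  float32 -> float32, writer required: price aligns to price
  bool -> bool, writer required: enabled aligns to enabled
  float32 -> int64, writer optional: score aligns to score
  leftover writer field: status
  float32 -> float32, writer required: geo.latitude aligns to geo.latitude
  float64 -> float64, writer optional: geo.weight aligns to geo.weight
  int32 -> int32, writer optional: geo.zip aligns to geo.zip
  float32 -> float32, writer required: geo.factor aligns to geo.factor
  R1 fires at attempts
  R1 fires at rating
  R1 fires at role
  R3 fires at score
  => backward: BREAKING (4)
forward on Shipment — v1 reading data written by v2:
  status: no writer match
  Address -> Address, writer required: geo aligns to geo
  int64 -> int64, writer required: id aligns to id
  string -> string, writer required: owner aligns to owner
  float32 -> float32, writer required: price aligns to price
  bool -> bool, writer required: enabled aligns to enabled
  int64 -> float32, writer optional: score aligns to score
  leftover writer field: attempts
  leftover writer field: role
  leftover writer field: rating
  float32 -> float32, writer required: geo.latitude aligns to geo.latitude
  float64 -> float64, writer optional: geo.weight aligns to geo.weight
  int32 -> int32, writer optional: geo.zip aligns to geo.zip
  float32 -> float32, writer required: geo.factor aligns to geo.factor
  R3 fires at score
  R1 fires at status
  => forward: BREAKING (2)

backward: BREAKING [(attempts, R1), (rating, R1), (role, R1), (score, R3)]; forward: BREAKING [(score, R3), (status, R1)]


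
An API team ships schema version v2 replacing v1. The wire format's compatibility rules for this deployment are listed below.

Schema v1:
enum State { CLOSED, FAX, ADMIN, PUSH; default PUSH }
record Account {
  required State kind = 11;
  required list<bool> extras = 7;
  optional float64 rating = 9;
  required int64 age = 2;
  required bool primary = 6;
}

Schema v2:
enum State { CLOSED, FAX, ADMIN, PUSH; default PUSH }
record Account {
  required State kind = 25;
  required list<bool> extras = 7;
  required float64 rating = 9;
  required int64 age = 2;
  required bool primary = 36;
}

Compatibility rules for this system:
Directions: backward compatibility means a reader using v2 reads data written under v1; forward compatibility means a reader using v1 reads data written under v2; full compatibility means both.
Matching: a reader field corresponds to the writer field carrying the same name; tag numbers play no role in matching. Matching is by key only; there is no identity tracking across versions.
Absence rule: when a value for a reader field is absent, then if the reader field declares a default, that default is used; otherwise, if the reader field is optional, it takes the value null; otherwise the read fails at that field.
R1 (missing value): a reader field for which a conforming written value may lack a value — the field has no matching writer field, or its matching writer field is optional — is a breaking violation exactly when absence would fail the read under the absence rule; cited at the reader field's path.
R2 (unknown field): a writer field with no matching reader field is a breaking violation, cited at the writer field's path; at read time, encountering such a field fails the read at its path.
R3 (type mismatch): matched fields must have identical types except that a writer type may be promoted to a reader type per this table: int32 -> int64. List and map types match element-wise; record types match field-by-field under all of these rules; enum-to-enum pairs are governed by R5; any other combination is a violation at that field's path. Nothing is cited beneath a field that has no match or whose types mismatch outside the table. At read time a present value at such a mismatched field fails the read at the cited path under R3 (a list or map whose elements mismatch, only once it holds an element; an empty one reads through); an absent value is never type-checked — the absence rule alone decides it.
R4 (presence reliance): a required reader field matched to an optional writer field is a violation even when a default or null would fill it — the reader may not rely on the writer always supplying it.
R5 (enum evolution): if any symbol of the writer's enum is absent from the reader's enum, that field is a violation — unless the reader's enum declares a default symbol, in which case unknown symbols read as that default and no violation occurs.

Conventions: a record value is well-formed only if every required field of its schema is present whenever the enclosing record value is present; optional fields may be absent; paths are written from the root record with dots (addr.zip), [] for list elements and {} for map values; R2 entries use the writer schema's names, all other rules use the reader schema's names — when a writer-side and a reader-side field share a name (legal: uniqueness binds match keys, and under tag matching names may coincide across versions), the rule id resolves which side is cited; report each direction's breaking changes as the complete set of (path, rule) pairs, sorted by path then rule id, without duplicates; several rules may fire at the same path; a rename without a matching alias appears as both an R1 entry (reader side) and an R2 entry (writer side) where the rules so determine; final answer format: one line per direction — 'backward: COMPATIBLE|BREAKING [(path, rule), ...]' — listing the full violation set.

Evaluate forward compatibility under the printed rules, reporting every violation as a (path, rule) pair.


forward: COMPATIBLE []

each type pair in Account: writer, then reader
forward analysis of Account with v1 as reader and v2 as writer:
  kind: paired with writer kind (State -> State; writer required)
  extras: paired with writer extras (list<bool> -> list<bool>; writer required)
  rating: paired with writer rating (float64 -> float64; writer required)
  age: paired with writer age (int64 -> int64; writer required)
  primary: paired with writer primary (bool -> bool; writer required)
  => forward verdict for Account: COMPATIBLE, no violations
the other Account changes do not affect what is asked:
  field rating in record Account: optional changed to required -> fires only in the backward direction of Account, which is not asked here
  field kind in record Account: tag 11 changed to 25 -> no rule fires on it in Account's dialect; the asked verdict holds
  field primary in record Account: tag 6 changed to 36 -> no rule fires on it in Account's dialect; the asked verdict holds


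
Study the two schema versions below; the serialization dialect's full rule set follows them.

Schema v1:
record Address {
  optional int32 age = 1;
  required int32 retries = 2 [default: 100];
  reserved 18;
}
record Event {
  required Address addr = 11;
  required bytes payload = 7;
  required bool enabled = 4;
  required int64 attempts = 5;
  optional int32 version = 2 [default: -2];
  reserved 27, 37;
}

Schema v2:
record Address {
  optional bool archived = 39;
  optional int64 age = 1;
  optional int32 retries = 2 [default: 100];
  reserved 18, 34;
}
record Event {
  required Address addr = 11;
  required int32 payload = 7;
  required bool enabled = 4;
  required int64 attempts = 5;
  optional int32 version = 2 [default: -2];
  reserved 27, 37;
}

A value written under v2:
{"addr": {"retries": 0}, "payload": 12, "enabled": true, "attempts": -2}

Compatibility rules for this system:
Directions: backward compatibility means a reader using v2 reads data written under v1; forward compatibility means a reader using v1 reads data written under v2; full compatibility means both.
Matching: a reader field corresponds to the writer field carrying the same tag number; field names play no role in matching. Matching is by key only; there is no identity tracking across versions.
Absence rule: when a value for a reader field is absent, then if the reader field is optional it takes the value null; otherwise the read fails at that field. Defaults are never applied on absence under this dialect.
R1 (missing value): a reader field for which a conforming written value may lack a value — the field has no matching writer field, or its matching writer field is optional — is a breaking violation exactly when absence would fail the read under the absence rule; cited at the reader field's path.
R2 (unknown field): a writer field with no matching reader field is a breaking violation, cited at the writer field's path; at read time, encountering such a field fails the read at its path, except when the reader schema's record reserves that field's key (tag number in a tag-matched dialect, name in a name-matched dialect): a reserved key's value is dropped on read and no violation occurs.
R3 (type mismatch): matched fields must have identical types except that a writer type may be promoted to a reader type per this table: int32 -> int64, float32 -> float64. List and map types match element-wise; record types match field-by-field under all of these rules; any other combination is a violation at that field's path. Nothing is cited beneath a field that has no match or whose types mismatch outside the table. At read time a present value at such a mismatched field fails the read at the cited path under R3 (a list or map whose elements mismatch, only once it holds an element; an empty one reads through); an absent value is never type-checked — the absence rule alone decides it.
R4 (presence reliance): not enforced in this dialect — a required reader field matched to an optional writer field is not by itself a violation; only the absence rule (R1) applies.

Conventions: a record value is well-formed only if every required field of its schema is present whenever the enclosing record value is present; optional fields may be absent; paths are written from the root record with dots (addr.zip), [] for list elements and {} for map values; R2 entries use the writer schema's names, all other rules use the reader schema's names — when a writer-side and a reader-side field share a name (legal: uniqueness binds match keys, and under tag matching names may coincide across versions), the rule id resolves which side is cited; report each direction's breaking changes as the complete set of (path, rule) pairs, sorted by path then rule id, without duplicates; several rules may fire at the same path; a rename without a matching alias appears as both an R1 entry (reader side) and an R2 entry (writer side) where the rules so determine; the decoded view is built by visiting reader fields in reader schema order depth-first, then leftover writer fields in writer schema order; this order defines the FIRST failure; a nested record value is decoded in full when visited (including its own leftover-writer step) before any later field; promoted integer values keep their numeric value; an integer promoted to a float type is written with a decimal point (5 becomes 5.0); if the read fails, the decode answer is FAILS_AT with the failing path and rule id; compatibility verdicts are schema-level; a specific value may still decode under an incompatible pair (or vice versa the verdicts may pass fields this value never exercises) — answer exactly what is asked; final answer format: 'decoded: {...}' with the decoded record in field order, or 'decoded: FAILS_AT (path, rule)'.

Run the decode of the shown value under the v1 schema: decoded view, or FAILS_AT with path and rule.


arrows below run writer -> reader for Event
decode walk for Event under reader schema v1:
  addr.age := null (absent, optional -> null)
  addr.retries := 0
  read fails at payload under R3
  => FAILS_AT (payload, R3)
the rest of the Event diff is inert for this question:
  field age in record Address: type int32 changed to int64 -> shifts the Event verdicts, not this decode
  field retries in record Address: required changed to optional -> shifts the Event verdicts, not this decode
  added field archived to record Address: optional bool, tag 39 (in v2 it sits immediately before age) -> shifts the Event verdicts, not this decode

decoded: FAILS_AT (payload, R3)


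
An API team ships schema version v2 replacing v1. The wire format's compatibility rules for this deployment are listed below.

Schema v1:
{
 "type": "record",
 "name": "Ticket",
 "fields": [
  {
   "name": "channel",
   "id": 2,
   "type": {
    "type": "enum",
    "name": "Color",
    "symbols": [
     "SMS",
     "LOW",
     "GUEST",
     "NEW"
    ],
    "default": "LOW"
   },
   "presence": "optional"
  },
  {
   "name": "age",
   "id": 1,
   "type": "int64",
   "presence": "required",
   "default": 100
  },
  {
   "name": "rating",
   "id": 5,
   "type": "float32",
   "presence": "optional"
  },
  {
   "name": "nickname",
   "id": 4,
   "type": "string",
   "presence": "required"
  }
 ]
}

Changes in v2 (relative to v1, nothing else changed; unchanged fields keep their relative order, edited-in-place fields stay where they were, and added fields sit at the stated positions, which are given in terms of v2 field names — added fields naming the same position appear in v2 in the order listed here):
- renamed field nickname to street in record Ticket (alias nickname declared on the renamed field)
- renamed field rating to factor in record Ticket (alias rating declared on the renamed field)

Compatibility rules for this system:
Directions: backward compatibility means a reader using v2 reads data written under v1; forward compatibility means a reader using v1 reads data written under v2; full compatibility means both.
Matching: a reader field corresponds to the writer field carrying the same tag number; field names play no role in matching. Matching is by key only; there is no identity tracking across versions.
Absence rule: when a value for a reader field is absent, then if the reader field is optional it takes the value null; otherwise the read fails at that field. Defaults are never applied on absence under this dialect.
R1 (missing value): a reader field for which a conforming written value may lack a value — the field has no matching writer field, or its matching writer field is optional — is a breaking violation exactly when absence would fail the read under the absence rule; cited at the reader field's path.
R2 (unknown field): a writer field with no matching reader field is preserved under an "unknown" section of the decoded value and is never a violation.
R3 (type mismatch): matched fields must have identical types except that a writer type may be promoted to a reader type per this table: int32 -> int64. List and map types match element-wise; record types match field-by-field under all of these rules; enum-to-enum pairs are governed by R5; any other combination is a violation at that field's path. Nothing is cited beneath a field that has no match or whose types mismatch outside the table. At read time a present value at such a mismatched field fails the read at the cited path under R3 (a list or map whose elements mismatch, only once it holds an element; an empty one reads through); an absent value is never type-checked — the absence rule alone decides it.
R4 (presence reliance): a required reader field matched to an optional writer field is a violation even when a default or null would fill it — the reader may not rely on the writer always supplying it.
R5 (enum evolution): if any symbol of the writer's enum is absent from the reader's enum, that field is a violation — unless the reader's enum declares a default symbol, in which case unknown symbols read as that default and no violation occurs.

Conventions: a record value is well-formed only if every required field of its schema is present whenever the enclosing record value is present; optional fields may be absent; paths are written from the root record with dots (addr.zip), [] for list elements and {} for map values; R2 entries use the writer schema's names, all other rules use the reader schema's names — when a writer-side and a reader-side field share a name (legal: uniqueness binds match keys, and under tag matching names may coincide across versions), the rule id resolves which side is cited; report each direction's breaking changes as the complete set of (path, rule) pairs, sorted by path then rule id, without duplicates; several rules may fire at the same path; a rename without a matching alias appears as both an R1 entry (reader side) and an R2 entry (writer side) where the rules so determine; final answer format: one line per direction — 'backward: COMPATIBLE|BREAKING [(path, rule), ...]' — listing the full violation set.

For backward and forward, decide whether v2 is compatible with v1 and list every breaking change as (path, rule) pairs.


each type pair in Ticket: writer, then reader
backward on Ticket — v2 reading data written by v1:
  channel: Color -> Color, writer optional; from channel
  age: int64 -> int64, writer required; from age
  factor: float32 -> float32, writer optional; from rating
  street: string -> string, writer required; from nickname
  nothing fires on Ticket: backward is COMPATIBLE
forward on Ticket — v1 reading data written by v2:
  channel: Color -> Color, writer optional; from channel
  age: int64 -> int64, writer required; from age
  rating: float32 -> float32, writer optional; from factor
  nickname: string -> string, writer required; from street
  nothing fires on Ticket: forward is COMPATIBLE

backward: COMPATIBLE []; forward: COMPATIBLE []


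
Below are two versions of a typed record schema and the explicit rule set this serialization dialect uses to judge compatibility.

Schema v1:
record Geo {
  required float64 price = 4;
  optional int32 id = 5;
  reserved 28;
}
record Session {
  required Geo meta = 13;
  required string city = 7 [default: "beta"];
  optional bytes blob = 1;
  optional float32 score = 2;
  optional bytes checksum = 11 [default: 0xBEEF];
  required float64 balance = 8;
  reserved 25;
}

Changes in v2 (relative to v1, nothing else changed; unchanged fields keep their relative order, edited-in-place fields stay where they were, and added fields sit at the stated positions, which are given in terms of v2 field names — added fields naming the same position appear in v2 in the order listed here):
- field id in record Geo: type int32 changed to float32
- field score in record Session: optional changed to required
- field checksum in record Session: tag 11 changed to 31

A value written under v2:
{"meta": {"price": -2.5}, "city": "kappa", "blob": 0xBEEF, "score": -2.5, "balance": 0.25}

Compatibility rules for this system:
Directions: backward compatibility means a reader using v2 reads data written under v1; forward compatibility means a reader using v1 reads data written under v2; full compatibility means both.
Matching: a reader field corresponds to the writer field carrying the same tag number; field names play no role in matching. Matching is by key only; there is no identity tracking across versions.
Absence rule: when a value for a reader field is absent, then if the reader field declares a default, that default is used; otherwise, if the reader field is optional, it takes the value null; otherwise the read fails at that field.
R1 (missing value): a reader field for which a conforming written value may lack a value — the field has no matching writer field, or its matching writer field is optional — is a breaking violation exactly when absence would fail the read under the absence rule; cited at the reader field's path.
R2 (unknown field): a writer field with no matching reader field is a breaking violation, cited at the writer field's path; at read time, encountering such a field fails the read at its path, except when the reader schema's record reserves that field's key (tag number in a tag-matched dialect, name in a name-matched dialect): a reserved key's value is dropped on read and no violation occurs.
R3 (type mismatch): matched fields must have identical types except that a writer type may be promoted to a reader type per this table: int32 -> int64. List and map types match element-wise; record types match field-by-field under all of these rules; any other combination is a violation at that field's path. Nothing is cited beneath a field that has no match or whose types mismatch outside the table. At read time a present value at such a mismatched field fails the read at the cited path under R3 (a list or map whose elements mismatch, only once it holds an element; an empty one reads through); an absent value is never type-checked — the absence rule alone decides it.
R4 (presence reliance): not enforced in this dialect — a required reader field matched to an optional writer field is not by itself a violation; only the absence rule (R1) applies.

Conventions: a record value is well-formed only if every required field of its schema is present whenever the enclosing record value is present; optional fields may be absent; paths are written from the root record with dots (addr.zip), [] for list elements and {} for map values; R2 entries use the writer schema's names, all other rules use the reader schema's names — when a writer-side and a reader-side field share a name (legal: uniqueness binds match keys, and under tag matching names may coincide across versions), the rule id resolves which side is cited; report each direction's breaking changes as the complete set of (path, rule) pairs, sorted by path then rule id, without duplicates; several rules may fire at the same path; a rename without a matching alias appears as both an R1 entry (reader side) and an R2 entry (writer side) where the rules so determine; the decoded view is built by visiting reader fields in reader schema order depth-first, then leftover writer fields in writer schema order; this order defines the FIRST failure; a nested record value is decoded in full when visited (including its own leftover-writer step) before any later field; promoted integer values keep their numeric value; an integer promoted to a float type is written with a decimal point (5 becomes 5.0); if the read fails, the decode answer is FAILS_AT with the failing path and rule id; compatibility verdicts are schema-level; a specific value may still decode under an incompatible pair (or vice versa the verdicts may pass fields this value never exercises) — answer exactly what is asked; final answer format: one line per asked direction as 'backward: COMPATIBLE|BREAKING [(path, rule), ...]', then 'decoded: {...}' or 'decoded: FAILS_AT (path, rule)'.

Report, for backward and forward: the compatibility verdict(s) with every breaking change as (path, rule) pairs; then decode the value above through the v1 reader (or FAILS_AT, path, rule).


arrows below run writer -> reader for Session
backward on Session — v2 reading data written by v1:
  meta: Geo -> Geo, writer required; from meta
  city: string -> string, writer required; from city
  blob: bytes -> bytes, writer optional; from blob
  score: float32 -> float32, writer optional; from score
  checksum: no writer match
  balance: float64 -> float64, writer required; from balance
  writer field checksum has no reader counterpart
  meta.price: float64 -> float64, writer required; from meta.price
  meta.id: int32 -> float32, writer optional; from meta.id
  rule R2 violated at checksum
  rule R3 violated at meta.id
  rule R1 violated at score
  => 3 violation(s): backward is BREAKING for Session
forward on Session — v1 reading data written by v2:
  meta: Geo -> Geo, writer required; from meta
  city: string -> string, writer required; from city
  blob: bytes -> bytes, writer optional; from blob
  score: float32 -> float32, writer required; from score
  checksum: no writer match
  balance: float64 -> float64, writer required; from balance
  writer field checksum has no reader counterpart
  meta.price: float64 -> float64, writer required; from meta.price
  meta.id: float32 -> int32, writer optional; from meta.id
  rule R2 violated at checksum
  rule R3 violated at meta.id
  => 2 violation(s): forward is BREAKING for Session
decode walk for Session under reader schema v1:
  meta.price := -2.5
  meta.id := null (missing; optional => null)
  city := "kappa"
  blob := 0xBEEF
  score := -2.5
  checksum := 0xBEEF (missing; default applied)
  balance := 0.25
  => decoded: {"meta": {"price": -2.5, "id": null}, "city": "kappa", "blob": 0xBEEF, "score": -2.5, "checksum": 0xBEEF, "balance": 0.25}

backward: BREAKING [(checksum, R2), (meta.id, R3), (score, R1)]; forward: BREAKING [(checksum, R2), (meta.id, R3)]; decoded: {"meta": {"price": -2.5, "id": null}, "city": "kappa", "blob": 0xBEEF, "score": -2.5, "checksum": 0xBEEF, "balance": 0.25}


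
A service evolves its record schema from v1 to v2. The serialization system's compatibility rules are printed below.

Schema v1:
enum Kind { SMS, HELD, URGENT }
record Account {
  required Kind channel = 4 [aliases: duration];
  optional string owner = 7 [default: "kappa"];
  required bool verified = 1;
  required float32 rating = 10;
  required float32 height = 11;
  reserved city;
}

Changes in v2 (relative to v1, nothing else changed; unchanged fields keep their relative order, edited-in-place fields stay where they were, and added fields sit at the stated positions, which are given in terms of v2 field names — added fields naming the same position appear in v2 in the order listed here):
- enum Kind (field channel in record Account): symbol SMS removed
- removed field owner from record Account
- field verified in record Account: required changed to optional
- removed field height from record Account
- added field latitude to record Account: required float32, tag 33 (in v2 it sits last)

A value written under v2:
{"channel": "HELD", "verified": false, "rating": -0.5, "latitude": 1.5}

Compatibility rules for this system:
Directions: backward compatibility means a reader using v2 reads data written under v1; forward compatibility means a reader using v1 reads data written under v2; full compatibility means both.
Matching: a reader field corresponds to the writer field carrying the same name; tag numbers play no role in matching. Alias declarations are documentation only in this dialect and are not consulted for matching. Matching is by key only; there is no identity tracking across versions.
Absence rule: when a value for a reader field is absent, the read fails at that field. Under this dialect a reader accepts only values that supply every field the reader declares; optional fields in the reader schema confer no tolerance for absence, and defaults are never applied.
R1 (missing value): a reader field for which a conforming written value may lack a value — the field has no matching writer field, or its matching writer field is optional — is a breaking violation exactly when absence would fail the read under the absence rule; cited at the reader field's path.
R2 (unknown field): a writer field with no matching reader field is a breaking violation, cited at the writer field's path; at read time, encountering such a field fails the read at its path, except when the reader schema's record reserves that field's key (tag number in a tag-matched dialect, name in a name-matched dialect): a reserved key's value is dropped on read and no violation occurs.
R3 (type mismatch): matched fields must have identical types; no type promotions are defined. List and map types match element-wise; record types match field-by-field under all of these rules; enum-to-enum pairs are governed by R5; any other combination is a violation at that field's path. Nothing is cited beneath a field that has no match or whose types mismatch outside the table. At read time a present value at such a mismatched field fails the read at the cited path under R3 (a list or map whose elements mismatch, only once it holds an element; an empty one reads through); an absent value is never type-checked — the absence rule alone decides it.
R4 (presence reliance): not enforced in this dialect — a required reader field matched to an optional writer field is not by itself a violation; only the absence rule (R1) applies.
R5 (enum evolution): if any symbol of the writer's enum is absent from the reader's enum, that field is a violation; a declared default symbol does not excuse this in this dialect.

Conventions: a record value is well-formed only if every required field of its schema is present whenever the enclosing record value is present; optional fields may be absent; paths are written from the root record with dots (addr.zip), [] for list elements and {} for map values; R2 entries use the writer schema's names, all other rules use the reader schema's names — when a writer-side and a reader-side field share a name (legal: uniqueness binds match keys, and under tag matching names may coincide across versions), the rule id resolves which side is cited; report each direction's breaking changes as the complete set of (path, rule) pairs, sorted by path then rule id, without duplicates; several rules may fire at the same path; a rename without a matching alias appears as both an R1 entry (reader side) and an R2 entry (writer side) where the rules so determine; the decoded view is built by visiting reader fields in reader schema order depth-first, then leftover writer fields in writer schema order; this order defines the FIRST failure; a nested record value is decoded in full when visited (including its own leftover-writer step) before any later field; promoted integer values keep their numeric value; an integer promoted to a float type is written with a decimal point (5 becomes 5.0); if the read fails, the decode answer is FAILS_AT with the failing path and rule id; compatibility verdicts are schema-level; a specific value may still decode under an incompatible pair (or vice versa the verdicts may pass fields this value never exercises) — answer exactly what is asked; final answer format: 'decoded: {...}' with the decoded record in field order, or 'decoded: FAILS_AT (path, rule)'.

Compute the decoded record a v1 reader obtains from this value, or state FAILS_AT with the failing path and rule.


decoded: FAILS_AT (owner, R1)

the writer's type comes first in each Account pair
decode walk for Account under reader schema v1:
  channel := "HELD"
  read fails at owner under R1 (no fill)
  => FAILS_AT (owner, R1)
the other Account changes do not affect what is asked:
  enum Kind (field channel in record Account): symbol SMS removed -> changes Account's schema-level verdicts only — the decode of this value is the same
  field verified in record Account: required changed to optional -> changes Account's schema-level verdicts only — the decode of this value is the same
  removed field height from record Account -> changes Account's schema-level verdicts only — the decode of this value is the same
  added field latitude to record Account: required float32, tag 33 (in v2 it sits last) -> changes Account's schema-level verdicts only — the decode of this value is the same
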